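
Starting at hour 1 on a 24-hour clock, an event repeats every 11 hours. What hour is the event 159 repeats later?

159·11 = 1749.
1749 = 72·24 + 21, so 1749 mod 24 = 21.
(1 + 21) mod 24 = 22.

22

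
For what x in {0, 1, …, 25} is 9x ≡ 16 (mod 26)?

The inverse of 9 mod 26 is 3 (since 9·3 = 27 ≡ 1).
Multiplying both sides by 3: x ≡ 3·16 = 48 ≡ 22 (mod 26).

22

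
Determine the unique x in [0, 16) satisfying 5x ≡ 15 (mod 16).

The inverse of 5 mod 16 is 13 (since 5·13 = 65 ≡ 1).
So x ≡ 13·15 = 195 ≡ 3 (mod 16).
Check: 5·3 = 15 = 0·16 + 15.

3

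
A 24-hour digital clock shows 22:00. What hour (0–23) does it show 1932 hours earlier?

1932 mod 24 = 12 (since 80·24 = 1920).
(22 − 12) mod 24 = 10.

10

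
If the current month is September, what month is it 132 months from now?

Dividing 132 by 12 gives quotient 11 and remainder 0.
September + 0 months → September.

September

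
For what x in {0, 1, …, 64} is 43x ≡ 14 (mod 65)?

43⁻¹ ≡ 62 (mod 65) because 43·62 = 2666 = 41·65 + 1.
So x ≡ 62·14 = 868 ≡ 23 (mod 65).
Check: 43·23 = 989 = 15·65 + 14.

23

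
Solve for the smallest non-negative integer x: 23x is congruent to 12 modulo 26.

22

The inverse of 23 mod 26 is 17 (since 23·17 = 391 ≡ 1).
So x ≡ 17·12 = 204 ≡ 22 (mod 26).
Check: 23·22 = 506 = 19·26 + 12.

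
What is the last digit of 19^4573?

The units digit of 19^n cycles with period 2: 9, 1, …
4573 mod 2 = 1, so the last digit matches 9^1 = 9.

9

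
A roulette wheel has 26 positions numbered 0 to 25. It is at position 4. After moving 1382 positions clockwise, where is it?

1382 − 53·26 = 4, so 1382 ≡ 4 (mod 26).
(4 + 4) mod 26 = 8.

8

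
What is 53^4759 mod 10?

7

Last digits of 3^n: 3, 9, 7, 1 (period 4).
4759 leaves remainder 3 on division by 4, so 53^4759 ends in 7.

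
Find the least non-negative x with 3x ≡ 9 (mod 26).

3⁻¹ ≡ 9 (mod 26) because 3·9 = 27 = 1·26 + 1.
So x ≡ 9·9 = 81 ≡ 3 (mod 26).
Check: 3·3 = 9 = 0·26 + 9.

3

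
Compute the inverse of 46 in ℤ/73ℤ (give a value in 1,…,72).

27

46·27 = 1242 = 17·73 + 1, so 46⁻¹ ≡ 27 (mod 73).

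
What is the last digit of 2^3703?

Powers of 2 mod 10 repeat with period 4: 2, 4, 8, 6.
3703 mod 4 = 3, so the last digit matches 2^3 = 8.

8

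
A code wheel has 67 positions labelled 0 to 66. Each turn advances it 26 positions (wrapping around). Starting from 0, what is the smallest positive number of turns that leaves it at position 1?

67 = 2·26 + 15
26 = 1·15 + 11
15 = 1·11 + 4
11 = 2·4 + 3
4 = 1·3 + 1
3 = 3·1 + 0
Back-substituting gives 26·49 ≡ 1 (mod 67).

49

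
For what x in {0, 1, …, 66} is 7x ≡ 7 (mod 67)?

1

The inverse of 7 mod 67 is 48 (since 7·48 = 336 ≡ 1).
Multiplying both sides by 48: x ≡ 48·7 = 336 ≡ 1 (mod 67).
Check: 7·1 = 7 = 0·67 + 7.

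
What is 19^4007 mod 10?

The units digit of 19^n cycles with period 2: 9, 1, …
4007 leaves remainder 1 on division by 2, so 19^4007 ends in 9.

9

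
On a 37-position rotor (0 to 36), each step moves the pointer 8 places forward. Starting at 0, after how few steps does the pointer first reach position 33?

8⁻¹ ≡ 14 (mod 37) because 8·14 = 112 = 3·37 + 1.
So x ≡ 14·33 = 462 ≡ 18 (mod 37).

18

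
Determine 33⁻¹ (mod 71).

28

71 = 2·33 + 5
33 = 6·5 + 3
5 = 1·3 + 2
3 = 1·2 + 1
2 = 2·1 + 0
Back-substituting gives 33·28 ≡ 1 (mod 71).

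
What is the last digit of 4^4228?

Powers of 4 mod 10 repeat with period 2: 4, 6.
4228 mod 2 = 0, so the last digit matches 4^2 = 6.

6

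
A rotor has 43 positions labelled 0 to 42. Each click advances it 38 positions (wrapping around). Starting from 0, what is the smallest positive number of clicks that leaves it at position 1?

38·17 = 646 = 15·43 + 1, so 38⁻¹ ≡ 17 (mod 43).

17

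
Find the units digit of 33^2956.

1

The units digit of 33^n cycles with period 4: 3, 9, 7, 1, …
2956 leaves remainder 0 on division by 4, so 33^2956 ends in 1.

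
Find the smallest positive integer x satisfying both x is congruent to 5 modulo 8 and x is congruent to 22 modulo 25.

Since 25·1 ≡ 1 (mod 8), take x = 22 + 25·((5−22)·1 mod 8) = 22 + 25·7 = 197.
Check: 197 mod 8 = 5, 197 mod 25 = 22.

197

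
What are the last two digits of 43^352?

01

Successive squares of 43 mod 100: 43^1≡43, 43^2≡49, 43^4≡1, 43^8≡1, 43^16≡1, 43^32≡1, 43^64≡1, 43^128≡1, 43^256≡1.
Since 352 = 32 + 64 + 256 in binary, 43^352 ≡ 1·1·1 ≡ 1 (mod 100).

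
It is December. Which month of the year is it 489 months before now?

March

Dividing 489 by 12 gives quotient 40 and remainder 9.
December − 9 months → March.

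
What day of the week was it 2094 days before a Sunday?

2094 = 299·7 + 1, so 2094 mod 7 = 1.
Sunday − 1 day → Saturday.

Saturday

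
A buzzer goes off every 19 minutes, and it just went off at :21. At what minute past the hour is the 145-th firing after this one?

16

145·19 = 2755.
2755 = 45·60 + 55, so 2755 mod 60 = 55.
(21 + 55) mod 60 = 16.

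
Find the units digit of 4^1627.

4

Powers of 4 mod 10 repeat with period 2: 4, 6.
1627 mod 2 = 1, so the last digit matches 4^1 = 4.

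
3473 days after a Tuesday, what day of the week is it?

Wednesday

3473 = 496·7 + 1, so 3473 mod 7 = 1.
Tuesday + 1 day → Wednesday.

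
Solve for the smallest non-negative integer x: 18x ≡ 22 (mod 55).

44

The inverse of 18 mod 55 is 52 (since 18·52 = 936 ≡ 1).
So x ≡ 52·22 = 1144 ≡ 44 (mod 55).
Check: 18·44 = 792 = 14·55 + 22.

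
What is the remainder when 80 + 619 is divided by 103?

619 = 6·103 + 1, so 619 mod 103 = 1.
(80 + 1) mod 103 = 81.

81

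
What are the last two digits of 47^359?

Successive squares of 47 mod 100: 47^1≡47, 47^2≡9, 47^4≡81, 47^8≡61, 47^16≡21, 47^32≡41, 47^64≡81, 47^128≡61, 47^256≡21.
Since 359 = 1 + 2 + 4 + 32 + 64 + 256 in binary, 47^359 ≡ 47·9·81·41·81·21 ≡ 83 (mod 100).

83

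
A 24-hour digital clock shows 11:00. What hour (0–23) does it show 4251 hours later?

14

4251 − 177·24 = 3, so 4251 ≡ 3 (mod 24).
(11 + 3) mod 24 = 14.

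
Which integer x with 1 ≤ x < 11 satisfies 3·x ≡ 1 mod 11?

4

11 = 3·3 + 2
3 = 1·2 + 1
2 = 2·1 + 0
Back-substituting gives 3·4 ≡ 1 (mod 11).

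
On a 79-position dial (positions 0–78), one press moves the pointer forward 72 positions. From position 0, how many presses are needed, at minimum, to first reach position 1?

79 = 1·72 + 7
72 = 10·7 + 2
7 = 3·2 + 1
2 = 2·1 + 0
Back-substituting gives 72·45 ≡ 1 (mod 79).

45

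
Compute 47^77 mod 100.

87

Square-and-reduce mod 100: 47^1≡47, 47^2≡9, 47^4≡81, 47^8≡61, 47^16≡21, 47^32≡41, 47^64≡81.
77 = 1 + 4 + 8 + 64, so 47^77 ≡ 47·81·61·81 ≡ 87 (mod 100).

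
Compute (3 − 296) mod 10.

296 − 29·10 = 6, so 296 ≡ 6 (mod 10).
(3 − 6) mod 10 = 7.

7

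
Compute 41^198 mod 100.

21

By repeated squaring mod 100: 41^1≡41, 41^2≡81, 41^4≡61, 41^8≡21, 41^16≡41, 41^32≡81, 41^64≡61, 41^128≡21.
Since 198 = 2 + 4 + 64 + 128 in binary, 41^198 ≡ 81·61·61·21 ≡ 21 (mod 100).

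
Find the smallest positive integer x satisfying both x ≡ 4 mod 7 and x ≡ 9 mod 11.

Since 11·2 ≡ 1 (mod 7), take x = 9 + 11·((4−9)·2 mod 7) = 9 + 11·4 = 53.
Check: 53 mod 7 = 4, 53 mod 11 = 9.

53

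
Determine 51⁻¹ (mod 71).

39

71 = 1·51 + 20
51 = 2·20 + 11
20 = 1·11 + 9
11 = 1·9 + 2
9 = 4·2 + 1
2 = 2·1 + 0
Back-substituting gives 51·39 ≡ 1 (mod 71).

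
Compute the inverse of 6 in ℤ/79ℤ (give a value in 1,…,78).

6·66 = 396 = 5·79 + 1, so 6⁻¹ ≡ 66 (mod 79).

66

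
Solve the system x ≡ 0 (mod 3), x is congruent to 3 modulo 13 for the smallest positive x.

x ≡ 0 (mod 3) gives x ∈ {0, 3}.
The first of these with x mod 13 = 3 is 3.

3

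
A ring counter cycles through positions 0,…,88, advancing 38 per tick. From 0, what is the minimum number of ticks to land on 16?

The inverse of 38 mod 89 is 82 (since 38·82 = 3116 ≡ 1).
Multiplying both sides by 82: x ≡ 82·16 = 1312 ≡ 66 (mod 89).

66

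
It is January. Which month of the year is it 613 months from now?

613 mod 12 = 1 (since 51·12 = 612).
January + 1 month → February.

February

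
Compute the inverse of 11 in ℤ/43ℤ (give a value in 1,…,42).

43 = 3·11 + 10
11 = 1·10 + 1
10 = 10·1 + 0
Back-substituting gives 11·4 ≡ 1 (mod 43).

4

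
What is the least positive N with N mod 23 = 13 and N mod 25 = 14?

Since 25·12 ≡ 1 (mod 23), take x = 14 + 25·((13−14)·12 mod 23) = 14 + 25·11 = 289.
Check: 289 mod 23 = 13, 289 mod 25 = 14.

289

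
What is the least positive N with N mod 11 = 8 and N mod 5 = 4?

19

x ≡ 4 (mod 5) gives x ∈ {4, 9, 14, 19}.
The first of these with x mod 11 = 8 is 19.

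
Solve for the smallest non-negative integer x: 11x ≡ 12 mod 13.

The inverse of 11 mod 13 is 6 (since 11·6 = 66 ≡ 1).
So x ≡ 6·12 = 72 ≡ 7 (mod 13).
Check: 11·7 = 77 = 5·13 + 12.

7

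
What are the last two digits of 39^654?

41

Successive squares of 39 mod 100: 39^1≡39, 39^2≡21, 39^4≡41, 39^8≡81, 39^16≡61, 39^32≡21, 39^64≡41, 39^128≡81, 39^256≡61, 39^512≡21.
Since 654 = 2 + 4 + 8 + 128 + 512 in binary, 39^654 ≡ 21·41·81·81·21 ≡ 41 (mod 100).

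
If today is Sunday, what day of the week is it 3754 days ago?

Friday

Dividing 3754 by 7 gives quotient 536 and remainder 2.
Sunday − 2 days → Friday.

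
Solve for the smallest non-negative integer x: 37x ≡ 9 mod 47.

32

37⁻¹ ≡ 14 (mod 47) because 37·14 = 518 = 11·47 + 1.
So x ≡ 14·9 = 126 ≡ 32 (mod 47).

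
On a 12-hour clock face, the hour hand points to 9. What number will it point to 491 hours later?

491 − 40·12 = 11, so 491 ≡ 11 (mod 12).
9 + 11 → 8 on a 12-hour dial.

8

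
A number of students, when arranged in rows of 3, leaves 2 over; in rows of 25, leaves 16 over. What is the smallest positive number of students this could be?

Since 25·1 ≡ 1 (mod 3), take x = 16 + 25·((2−16)·1 mod 3) = 16 + 25·1 = 41.
Check: 41 mod 3 = 2, 41 mod 25 = 16.

41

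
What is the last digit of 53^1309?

3

Powers of 3 mod 10 repeat with period 4: 3, 9, 7, 1.
1309 leaves remainder 1 on division by 4, so 53^1309 ends in 3.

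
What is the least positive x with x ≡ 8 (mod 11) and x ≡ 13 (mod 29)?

129

x ≡ 8 (mod 11) gives x ∈ {8, 19, 30, 41, 52, 63, 74, 85, …}.
The first of these with x mod 29 = 13 is 129.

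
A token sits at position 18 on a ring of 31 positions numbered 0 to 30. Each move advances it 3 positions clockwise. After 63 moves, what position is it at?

21

63·3 = 189.
189 = 6·31 + 3, so 189 mod 31 = 3.
(18 + 3) mod 31 = 21.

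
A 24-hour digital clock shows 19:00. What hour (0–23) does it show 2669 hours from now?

0

2669 mod 24 = 5 (since 111·24 = 2664).
(19 + 5) mod 24 = 0.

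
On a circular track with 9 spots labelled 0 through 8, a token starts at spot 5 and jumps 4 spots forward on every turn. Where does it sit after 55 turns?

55·4 = 220.
Dividing 220 by 9 gives quotient 24 and remainder 4.
(5 + 4) mod 9 = 0.

0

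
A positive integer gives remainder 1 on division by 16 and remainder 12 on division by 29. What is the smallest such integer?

273

x ≡ 1 (mod 16) gives x ∈ {1, 17, 33, 49, 65, 81, 97, 113, …}.
The first of these with x mod 29 = 12 is 273.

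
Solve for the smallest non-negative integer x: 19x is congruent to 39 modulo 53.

19⁻¹ ≡ 14 (mod 53) because 19·14 = 266 = 5·53 + 1.
Multiplying both sides by 14: x ≡ 14·39 = 546 ≡ 16 (mod 53).
Check: 19·16 = 304 = 5·53 + 39.

16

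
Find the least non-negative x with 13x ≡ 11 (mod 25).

The inverse of 13 mod 25 is 2 (since 13·2 = 26 ≡ 1).
So x ≡ 2·11 = 22 ≡ 22 (mod 25).
Check: 13·22 = 286 = 11·25 + 11.

22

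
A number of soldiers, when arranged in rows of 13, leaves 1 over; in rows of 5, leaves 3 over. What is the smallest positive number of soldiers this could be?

53

x ≡ 3 (mod 5) gives x ∈ {3, 8, 13, 18, 23, 28, 33, 38, …}.
The first of these with x mod 13 = 1 is 53.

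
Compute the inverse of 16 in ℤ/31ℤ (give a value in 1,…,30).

31 = 1·16 + 15
16 = 1·15 + 1
15 = 15·1 + 0
Back-substituting gives 16·2 ≡ 1 (mod 31).

2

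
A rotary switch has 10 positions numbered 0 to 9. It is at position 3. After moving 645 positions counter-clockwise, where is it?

8

645 mod 10 = 5 (since 64·10 = 640).
(3 − 5) mod 10 = 8.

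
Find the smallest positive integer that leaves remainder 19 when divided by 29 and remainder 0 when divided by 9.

135

x ≡ 0 (mod 9) gives x ∈ {0, 9, 18, 27, 36, 45, 54, 63, …}.
The first of these with x mod 29 = 19 is 135.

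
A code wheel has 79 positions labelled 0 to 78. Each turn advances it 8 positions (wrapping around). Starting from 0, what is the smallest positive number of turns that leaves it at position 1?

79 = 9·8 + 7
8 = 1·7 + 1
7 = 7·1 + 0
Back-substituting gives 8·10 ≡ 1 (mod 79).

10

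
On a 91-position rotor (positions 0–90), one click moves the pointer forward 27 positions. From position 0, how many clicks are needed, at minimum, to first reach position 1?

27·27 = 729 = 8·91 + 1, so 27⁻¹ ≡ 27 (mod 91).

27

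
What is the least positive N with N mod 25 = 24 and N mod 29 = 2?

524

Since 29·19 ≡ 1 (mod 25), take x = 2 + 29·((24−2)·19 mod 25) = 2 + 29·18 = 524.
Check: 524 mod 25 = 24, 524 mod 29 = 2.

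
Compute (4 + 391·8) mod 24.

391·8 = 3128.
3128 = 130·24 + 8, so 3128 mod 24 = 8.
(4 + 8) mod 24 = 12.

12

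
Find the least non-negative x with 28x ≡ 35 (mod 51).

The inverse of 28 mod 51 is 31 (since 28·31 = 868 ≡ 1).
So x ≡ 31·35 = 1085 ≡ 14 (mod 51).
Check: 28·14 = 392 = 7·51 + 35.

14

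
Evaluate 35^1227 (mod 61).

23

Successive squares of 35 mod 61: 35^1≡35, 35^2≡5, 35^4≡25, 35^8≡15, 35^16≡42, 35^32≡56, 35^64≡25, 35^128≡15, 35^256≡42, 35^512≡56, 35^1024≡25.
Since 1227 = 1 + 2 + 8 + 64 + 128 + 1024 in binary, 35^1227 ≡ 35·5·15·25·15·25 ≡ 23 (mod 61).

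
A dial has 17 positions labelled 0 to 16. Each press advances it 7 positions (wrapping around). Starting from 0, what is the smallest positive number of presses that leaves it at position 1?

17 = 2·7 + 3
7 = 2·3 + 1
3 = 3·1 + 0
Back-substituting gives 7·5 ≡ 1 (mod 17).

5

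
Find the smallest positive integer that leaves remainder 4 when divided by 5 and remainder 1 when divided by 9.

19

x ≡ 4 (mod 5) gives x ∈ {4, 9, 14, 19}.
The first of these with x mod 9 = 1 is 19.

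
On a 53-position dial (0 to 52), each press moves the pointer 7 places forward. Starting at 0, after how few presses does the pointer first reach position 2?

23

The inverse of 7 mod 53 is 38 (since 7·38 = 266 ≡ 1).
So x ≡ 38·2 = 76 ≡ 23 (mod 53).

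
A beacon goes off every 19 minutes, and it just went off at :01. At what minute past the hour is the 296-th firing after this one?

45

296·19 = 5624.
Dividing 5624 by 60 gives quotient 93 and remainder 44.
(1 + 44) mod 60 = 45.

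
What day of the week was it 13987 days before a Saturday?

Friday

13987 = 1998·7 + 1, so 13987 mod 7 = 1.
Saturday − 1 day → Friday.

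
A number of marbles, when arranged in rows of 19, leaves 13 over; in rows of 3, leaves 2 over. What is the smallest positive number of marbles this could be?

Since 3·13 ≡ 1 (mod 19), take x = 2 + 3·((13−2)·13 mod 19) = 2 + 3·10 = 32.
Check: 32 mod 19 = 13, 32 mod 3 = 2.

32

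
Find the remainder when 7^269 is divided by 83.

Square-and-reduce mod 83: 7^1≡7, 7^2≡49, 7^4≡77, 7^8≡36, 7^16≡51, 7^32≡28, 7^64≡37, 7^128≡41, 7^256≡21.
Since 269 = 1 + 4 + 8 + 256 in binary, 7^269 ≡ 7·77·36·21 ≡ 37 (mod 83).

37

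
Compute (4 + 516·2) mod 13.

9

516·2 = 1032.
1032 = 79·13 + 5, so 1032 mod 13 = 5.
(4 + 5) mod 13 = 9.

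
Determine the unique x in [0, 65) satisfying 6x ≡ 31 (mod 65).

16

The inverse of 6 mod 65 is 11 (since 6·11 = 66 ≡ 1).
So x ≡ 11·31 = 341 ≡ 16 (mod 65).
Check: 6·16 = 96 = 1·65 + 31.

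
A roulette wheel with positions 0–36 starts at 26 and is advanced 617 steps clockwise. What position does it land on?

14

617 mod 37 = 25 (since 16·37 = 592).
(26 + 25) mod 37 = 14.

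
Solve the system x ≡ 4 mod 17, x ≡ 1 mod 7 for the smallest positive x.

x ≡ 1 (mod 7) gives x ∈ {1, 8, 15, 22, 29, 36, 43, 50, …}.
The first of these with x mod 17 = 4 is 106.

106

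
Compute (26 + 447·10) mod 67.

447·10 = 4470.
Dividing 4470 by 67 gives quotient 66 and remainder 48.
(26 + 48) mod 67 = 7.

7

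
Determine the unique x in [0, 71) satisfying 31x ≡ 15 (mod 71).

44

The inverse of 31 mod 71 is 55 (since 31·55 = 1705 ≡ 1).
Multiplying both sides by 55: x ≡ 55·15 = 825 ≡ 44 (mod 71).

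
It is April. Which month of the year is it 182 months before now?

February

182 − 15·12 = 2, so 182 ≡ 2 (mod 12).
April − 2 months → February.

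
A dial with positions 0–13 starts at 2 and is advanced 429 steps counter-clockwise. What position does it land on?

429 = 30·14 + 9, so 429 mod 14 = 9.
(2 − 9) mod 14 = 7.

7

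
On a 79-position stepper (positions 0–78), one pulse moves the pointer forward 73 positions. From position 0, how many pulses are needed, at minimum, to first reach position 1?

73·13 = 949 = 12·79 + 1, so 73⁻¹ ≡ 13 (mod 79).

13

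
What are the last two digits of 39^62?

21

Successive squares of 39 mod 100: 39^1≡39, 39^2≡21, 39^4≡41, 39^8≡81, 39^16≡61, 39^32≡21.
Since 62 = 2 + 4 + 8 + 16 + 32 in binary, 39^62 ≡ 21·41·81·61·21 ≡ 21 (mod 100).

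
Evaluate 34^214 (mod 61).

Square-and-reduce mod 61: 34^1≡34, 34^2≡58, 34^4≡9, 34^8≡20, 34^16≡34, 34^32≡58, 34^64≡9, 34^128≡20.
Since 214 = 2 + 4 + 16 + 64 + 128 in binary, 34^214 ≡ 58·9·34·9·20 ≡ 9 (mod 61).

9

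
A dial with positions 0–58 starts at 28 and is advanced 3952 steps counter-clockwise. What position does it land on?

Dividing 3952 by 59 gives quotient 66 and remainder 58.
(28 − 58) mod 59 = 29.

29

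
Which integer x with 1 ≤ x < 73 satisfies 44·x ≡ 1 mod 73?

73 = 1·44 + 29
44 = 1·29 + 15
29 = 1·15 + 14
15 = 1·14 + 1
14 = 14·1 + 0
Back-substituting gives 44·5 ≡ 1 (mod 73).

5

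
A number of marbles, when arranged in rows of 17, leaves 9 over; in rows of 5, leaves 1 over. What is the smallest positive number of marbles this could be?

26

Since 5·7 ≡ 1 (mod 17), take x = 1 + 5·((9−1)·7 mod 17) = 1 + 5·5 = 26.
Check: 26 mod 17 = 9, 26 mod 5 = 1.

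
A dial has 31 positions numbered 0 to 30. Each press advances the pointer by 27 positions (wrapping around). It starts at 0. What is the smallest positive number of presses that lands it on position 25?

The inverse of 27 mod 31 is 23 (since 27·23 = 621 ≡ 1).
Multiplying both sides by 23: x ≡ 23·25 = 575 ≡ 17 (mod 31).
Check: 27·17 = 459 = 14·31 + 25.

17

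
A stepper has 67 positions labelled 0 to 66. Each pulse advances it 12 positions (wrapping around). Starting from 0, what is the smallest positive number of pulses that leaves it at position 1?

67 = 5·12 + 7
12 = 1·7 + 5
7 = 1·5 + 2
5 = 2·2 + 1
2 = 2·1 + 0
Back-substituting gives 12·28 ≡ 1 (mod 67).

28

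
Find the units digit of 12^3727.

8

Powers of 2 mod 10 repeat with period 4: 2, 4, 8, 6.
3727 mod 4 = 3, so the last digit matches 2^3 = 8.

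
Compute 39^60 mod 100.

1

Successive squares of 39 mod 100: 39^1≡39, 39^2≡21, 39^4≡41, 39^8≡81, 39^16≡61, 39^32≡21.
60 = 4 + 8 + 16 + 32, so 39^60 ≡ 41·81·61·21 ≡ 1 (mod 100).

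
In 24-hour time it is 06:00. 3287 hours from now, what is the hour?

3287 − 136·24 = 23, so 3287 ≡ 23 (mod 24).
(6 + 23) mod 24 = 5.

5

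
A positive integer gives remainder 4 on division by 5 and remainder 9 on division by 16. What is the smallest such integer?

9

x ≡ 4 (mod 5) gives x ∈ {4, 9}.
The first of these with x mod 16 = 9 is 9.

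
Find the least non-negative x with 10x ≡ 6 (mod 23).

19

The inverse of 10 mod 23 is 7 (since 10·7 = 70 ≡ 1).
Multiplying both sides by 7: x ≡ 7·6 = 42 ≡ 19 (mod 23).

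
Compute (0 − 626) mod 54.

626 − 11·54 = 32, so 626 ≡ 32 (mod 54).
(0 − 32) mod 54 = 22.

22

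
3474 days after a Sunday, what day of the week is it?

Tuesday

3474 − 496·7 = 2, so 3474 ≡ 2 (mod 7).
Sunday + 2 days → Tuesday.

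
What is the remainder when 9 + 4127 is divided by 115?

Dividing 4127 by 115 gives quotient 35 and remainder 102.
(9 + 102) mod 115 = 111.

111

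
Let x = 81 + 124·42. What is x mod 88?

9

124·42 = 5208.
Dividing 5208 by 88 gives quotient 59 and remainder 16.
(81 + 16) mod 88 = 9.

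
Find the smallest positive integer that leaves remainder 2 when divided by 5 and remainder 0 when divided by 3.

x ≡ 0 (mod 3) gives x ∈ {0, 3, 6, 9, 12}.
The first of these with x mod 5 = 2 is 12.

12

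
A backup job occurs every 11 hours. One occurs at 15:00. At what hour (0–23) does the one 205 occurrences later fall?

14

205·11 = 2255.
2255 = 93·24 + 23, so 2255 mod 24 = 23.
(15 + 23) mod 24 = 14.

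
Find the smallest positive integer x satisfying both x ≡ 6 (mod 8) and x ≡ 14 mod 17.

Since 17·1 ≡ 1 (mod 8), take x = 14 + 17·((6−14)·1 mod 8) = 14 + 17·0 = 14.
Check: 14 mod 8 = 6, 14 mod 17 = 14.

14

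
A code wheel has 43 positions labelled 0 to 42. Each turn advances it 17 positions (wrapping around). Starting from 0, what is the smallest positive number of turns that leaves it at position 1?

38

17·38 = 646 = 15·43 + 1, so 17⁻¹ ≡ 38 (mod 43).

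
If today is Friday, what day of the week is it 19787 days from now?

19787 − 2826·7 = 5, so 19787 ≡ 5 (mod 7).
Friday + 5 days → Wednesday.

Wednesday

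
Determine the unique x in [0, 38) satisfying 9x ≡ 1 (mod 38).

9⁻¹ ≡ 17 (mod 38) because 9·17 = 153 = 4·38 + 1.
So x ≡ 17·1 = 17 ≡ 17 (mod 38).
Check: 9·17 = 153 = 4·38 + 1.

17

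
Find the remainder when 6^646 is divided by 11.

5

Square-and-reduce mod 11: 6^1≡6, 6^2≡3, 6^4≡9, 6^8≡4, 6^16≡5, 6^32≡3, 6^64≡9, 6^128≡4, 6^256≡5, 6^512≡3.
646 = 2 + 4 + 128 + 512, so 6^646 ≡ 3·9·4·3 ≡ 5 (mod 11).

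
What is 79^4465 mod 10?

Last digits of 9^n: 9, 1 (period 2).
4465 leaves remainder 1 on division by 2, so 79^4465 ends in 9.

9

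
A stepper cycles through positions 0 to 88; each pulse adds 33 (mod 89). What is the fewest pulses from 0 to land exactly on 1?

27

33·27 = 891 = 10·89 + 1, so 33⁻¹ ≡ 27 (mod 89).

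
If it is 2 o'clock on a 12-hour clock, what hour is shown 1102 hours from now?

1102 mod 12 = 10 (since 91·12 = 1092).
2 + 10 → 12 on a 12-hour dial.

12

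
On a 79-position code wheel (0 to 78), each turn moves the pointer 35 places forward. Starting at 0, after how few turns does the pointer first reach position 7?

35⁻¹ ≡ 70 (mod 79) because 35·70 = 2450 = 31·79 + 1.
So x ≡ 70·7 = 490 ≡ 16 (mod 79).
Check: 35·16 = 560 = 7·79 + 7.

16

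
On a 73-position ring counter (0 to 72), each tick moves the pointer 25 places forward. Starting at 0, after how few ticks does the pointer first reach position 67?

25⁻¹ ≡ 38 (mod 73) because 25·38 = 950 = 13·73 + 1.
So x ≡ 38·67 = 2546 ≡ 64 (mod 73).
Check: 25·64 = 1600 = 21·73 + 67.

64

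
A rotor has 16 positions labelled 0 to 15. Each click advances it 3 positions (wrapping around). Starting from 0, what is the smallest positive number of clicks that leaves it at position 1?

11

16 = 5·3 + 1
3 = 3·1 + 0
Back-substituting gives 3·11 ≡ 1 (mod 16).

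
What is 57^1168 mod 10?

1

Last digits of 7^n: 7, 9, 3, 1 (period 4).
1168 mod 4 = 0, so the last digit matches 7^4 = 1.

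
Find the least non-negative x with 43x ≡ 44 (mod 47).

36

The inverse of 43 mod 47 is 35 (since 43·35 = 1505 ≡ 1).
So x ≡ 35·44 = 1540 ≡ 36 (mod 47).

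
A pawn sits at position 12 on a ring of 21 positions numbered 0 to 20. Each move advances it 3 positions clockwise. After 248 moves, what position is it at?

0

248·3 = 744.
Dividing 744 by 21 gives quotient 35 and remainder 9.
(12 + 9) mod 21 = 0.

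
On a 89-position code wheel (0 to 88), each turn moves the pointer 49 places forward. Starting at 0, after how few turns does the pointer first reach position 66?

49⁻¹ ≡ 20 (mod 89) because 49·20 = 980 = 11·89 + 1.
Multiplying both sides by 20: x ≡ 20·66 = 1320 ≡ 74 (mod 89).

74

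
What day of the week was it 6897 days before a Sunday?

6897 − 985·7 = 2, so 6897 ≡ 2 (mod 7).
Sunday − 2 days → Friday.

Friday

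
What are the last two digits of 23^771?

27

Square-and-reduce mod 100: 23^1≡23, 23^2≡29, 23^4≡41, 23^8≡81, 23^16≡61, 23^32≡21, 23^64≡41, 23^128≡81, 23^256≡61, 23^512≡21.
771 = 1 + 2 + 256 + 512, so 23^771 ≡ 23·29·61·21 ≡ 27 (mod 100).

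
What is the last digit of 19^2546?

1

The units digit of 19^n cycles with period 2: 9, 1, …
2546 mod 2 = 0, so the last digit matches 9^2 = 1.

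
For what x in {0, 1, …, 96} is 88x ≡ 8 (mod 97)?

The inverse of 88 mod 97 is 43 (since 88·43 = 3784 ≡ 1).
So x ≡ 43·8 = 344 ≡ 53 (mod 97).

53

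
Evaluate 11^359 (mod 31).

Square-and-reduce mod 31: 11^1≡11, 11^2≡28, 11^4≡9, 11^8≡19, 11^16≡20, 11^32≡28, 11^64≡9, 11^128≡19, 11^256≡20.
359 = 1 + 2 + 4 + 32 + 64 + 256, so 11^359 ≡ 11·28·9·28·9·20 ≡ 17 (mod 31).

17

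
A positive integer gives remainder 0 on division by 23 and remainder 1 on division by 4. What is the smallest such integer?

x ≡ 1 (mod 4) gives x ∈ {1, 5, 9, 13, 17, 21, 25, 29, …}.
The first of these with x mod 23 = 0 is 69.

69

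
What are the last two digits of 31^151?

31

By repeated squaring mod 100: 31^1≡31, 31^2≡61, 31^4≡21, 31^8≡41, 31^16≡81, 31^32≡61, 31^64≡21, 31^128≡41.
Since 151 = 1 + 2 + 4 + 16 + 128 in binary, 31^151 ≡ 31·61·21·81·41 ≡ 31 (mod 100).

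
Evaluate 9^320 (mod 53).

Successive squares of 9 mod 53: 9^1≡9, 9^2≡28, 9^4≡42, 9^8≡15, 9^16≡13, 9^32≡10, 9^64≡47, 9^128≡36, 9^256≡24.
320 = 64 + 256, so 9^320 ≡ 47·24 ≡ 15 (mod 53).

15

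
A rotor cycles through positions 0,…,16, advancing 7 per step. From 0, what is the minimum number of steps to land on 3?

15

The inverse of 7 mod 17 is 5 (since 7·5 = 35 ≡ 1).
Multiplying both sides by 5: x ≡ 5·3 = 15 ≡ 15 (mod 17).
Check: 7·15 = 105 = 6·17 + 3.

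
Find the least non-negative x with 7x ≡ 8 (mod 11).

The inverse of 7 mod 11 is 8 (since 7·8 = 56 ≡ 1).
Multiplying both sides by 8: x ≡ 8·8 = 64 ≡ 9 (mod 11).

9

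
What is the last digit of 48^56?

Powers of 8 mod 10 repeat with period 4: 8, 4, 2, 6.
56 mod 4 = 0, so the last digit matches 8^4 = 6.

6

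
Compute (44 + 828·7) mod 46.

828·7 = 5796.
5796 = 126·46 + 0, so 5796 mod 46 = 0.
(44 + 0) mod 46 = 44.

44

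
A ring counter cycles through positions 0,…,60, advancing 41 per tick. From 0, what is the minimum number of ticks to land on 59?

55

41⁻¹ ≡ 3 (mod 61) because 41·3 = 123 = 2·61 + 1.
So x ≡ 3·59 = 177 ≡ 55 (mod 61).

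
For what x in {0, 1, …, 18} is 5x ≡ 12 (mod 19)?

The inverse of 5 mod 19 is 4 (since 5·4 = 20 ≡ 1).
So x ≡ 4·12 = 48 ≡ 10 (mod 19).
Check: 5·10 = 50 = 2·19 + 12.

10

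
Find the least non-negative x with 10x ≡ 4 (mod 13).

3

10⁻¹ ≡ 4 (mod 13) because 10·4 = 40 = 3·13 + 1.
Multiplying both sides by 4: x ≡ 4·4 = 16 ≡ 3 (mod 13).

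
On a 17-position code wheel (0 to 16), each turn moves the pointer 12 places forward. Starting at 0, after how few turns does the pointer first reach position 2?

3

12⁻¹ ≡ 10 (mod 17) because 12·10 = 120 = 7·17 + 1.
So x ≡ 10·2 = 20 ≡ 3 (mod 17).
Check: 12·3 = 36 = 2·17 + 2.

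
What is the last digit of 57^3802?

9

Powers of 7 mod 10 repeat with period 4: 7, 9, 3, 1.
3802 mod 4 = 2, so the last digit matches 7^2 = 9.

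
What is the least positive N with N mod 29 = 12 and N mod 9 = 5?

x ≡ 5 (mod 9) gives x ∈ {5, 14, 23, 32, 41}.
The first of these with x mod 29 = 12 is 41.

41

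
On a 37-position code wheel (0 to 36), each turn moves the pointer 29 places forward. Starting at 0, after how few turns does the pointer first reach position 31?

The inverse of 29 mod 37 is 23 (since 29·23 = 667 ≡ 1).
So x ≡ 23·31 = 713 ≡ 10 (mod 37).

10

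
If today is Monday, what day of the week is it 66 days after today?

Thursday

66 − 9·7 = 3, so 66 ≡ 3 (mod 7).
Monday + 3 days → Thursday.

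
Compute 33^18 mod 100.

By repeated squaring mod 100: 33^1≡33, 33^2≡89, 33^4≡21, 33^8≡41, 33^16≡81.
18 = 2 + 16, so 33^18 ≡ 89·81 ≡ 9 (mod 100).

9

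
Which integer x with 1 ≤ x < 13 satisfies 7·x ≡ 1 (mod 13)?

2

7·2 = 14 = 1·13 + 1, so 7⁻¹ ≡ 2 (mod 13).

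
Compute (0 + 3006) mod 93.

Dividing 3006 by 93 gives quotient 32 and remainder 30.
(0 + 30) mod 93 = 30.

30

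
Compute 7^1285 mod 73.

By repeated squaring mod 73: 7^1≡7, 7^2≡49, 7^4≡65, 7^8≡64, 7^16≡8, 7^32≡64, 7^64≡8, 7^128≡64, 7^256≡8, 7^512≡64, 7^1024≡8.
1285 = 1 + 4 + 256 + 1024, so 7^1285 ≡ 7·65·8·8 ≡ 66 (mod 73).

66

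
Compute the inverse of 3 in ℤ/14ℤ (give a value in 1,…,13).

5

14 = 4·3 + 2
3 = 1·2 + 1
2 = 2·1 + 0
Back-substituting gives 3·5 ≡ 1 (mod 14).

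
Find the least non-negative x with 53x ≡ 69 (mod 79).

53⁻¹ ≡ 3 (mod 79) because 53·3 = 159 = 2·79 + 1.
So x ≡ 3·69 = 207 ≡ 49 (mod 79).
Check: 53·49 = 2597 = 32·79 + 69.

49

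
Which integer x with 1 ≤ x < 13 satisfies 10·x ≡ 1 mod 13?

4

10·4 = 40 = 3·13 + 1, so 10⁻¹ ≡ 4 (mod 13).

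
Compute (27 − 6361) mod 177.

6361 − 35·177 = 166, so 6361 ≡ 166 (mod 177).
(27 − 166) mod 177 = 38.

38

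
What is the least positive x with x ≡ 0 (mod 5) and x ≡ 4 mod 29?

Since 29·4 ≡ 1 (mod 5), take x = 4 + 29·((0−4)·4 mod 5) = 4 + 29·4 = 120.
Check: 120 mod 5 = 0, 120 mod 29 = 4.

120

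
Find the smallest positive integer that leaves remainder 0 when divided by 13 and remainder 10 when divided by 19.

143

Since 19·11 ≡ 1 (mod 13), take x = 10 + 19·((0−10)·11 mod 13) = 10 + 19·7 = 143.
Check: 143 mod 13 = 0, 143 mod 19 = 10.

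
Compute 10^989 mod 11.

Square-and-reduce mod 11: 10^1≡10, 10^2≡1, 10^4≡1, 10^8≡1, 10^16≡1, 10^32≡1, 10^64≡1, 10^128≡1, 10^256≡1, 10^512≡1.
989 = 1 + 4 + 8 + 16 + 64 + 128 + 256 + 512, so 10^989 ≡ 10·1·1·1·1·1·1·1 ≡ 10 (mod 11).

10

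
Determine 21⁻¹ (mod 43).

41

43 = 2·21 + 1
21 = 21·1 + 0
Back-substituting gives 21·41 ≡ 1 (mod 43).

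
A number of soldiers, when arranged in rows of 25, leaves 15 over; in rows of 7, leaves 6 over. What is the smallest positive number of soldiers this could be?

90

Since 7·18 ≡ 1 (mod 25), take x = 6 + 7·((15−6)·18 mod 25) = 6 + 7·12 = 90.
Check: 90 mod 25 = 15, 90 mod 7 = 6.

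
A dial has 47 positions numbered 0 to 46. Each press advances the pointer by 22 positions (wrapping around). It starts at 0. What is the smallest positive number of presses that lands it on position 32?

10

22⁻¹ ≡ 15 (mod 47) because 22·15 = 330 = 7·47 + 1.
Multiplying both sides by 15: x ≡ 15·32 = 480 ≡ 10 (mod 47).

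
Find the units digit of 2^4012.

6

The units digit of 2^n cycles with period 4: 2, 4, 8, 6, …
4012 mod 4 = 0, so the last digit matches 2^4 = 6.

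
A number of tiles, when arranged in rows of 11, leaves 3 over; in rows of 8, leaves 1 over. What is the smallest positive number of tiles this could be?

25

x ≡ 1 (mod 8) gives x ∈ {1, 9, 17, 25}.
The first of these with x mod 11 = 3 is 25.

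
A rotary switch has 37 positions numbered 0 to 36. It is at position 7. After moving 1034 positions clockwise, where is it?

5

1034 − 27·37 = 35, so 1034 ≡ 35 (mod 37).
(7 + 35) mod 37 = 5.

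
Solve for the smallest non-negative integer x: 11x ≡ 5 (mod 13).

4

The inverse of 11 mod 13 is 6 (since 11·6 = 66 ≡ 1).
Multiplying both sides by 6: x ≡ 6·5 = 30 ≡ 4 (mod 13).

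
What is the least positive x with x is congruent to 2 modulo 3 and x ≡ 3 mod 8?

x ≡ 2 (mod 3) gives x ∈ {2, 5, 8, 11}.
The first of these with x mod 8 = 3 is 11.

11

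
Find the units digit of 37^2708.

1

Powers of 7 mod 10 repeat with period 4: 7, 9, 3, 1.
2708 leaves remainder 0 on division by 4, so 37^2708 ends in 1.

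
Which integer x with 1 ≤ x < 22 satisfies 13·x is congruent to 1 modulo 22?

17

13·17 = 221 = 10·22 + 1, so 13⁻¹ ≡ 17 (mod 22).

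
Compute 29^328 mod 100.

61

By repeated squaring mod 100: 29^1≡29, 29^2≡41, 29^4≡81, 29^8≡61, 29^16≡21, 29^32≡41, 29^64≡81, 29^128≡61, 29^256≡21.
328 = 8 + 64 + 256, so 29^328 ≡ 61·81·21 ≡ 61 (mod 100).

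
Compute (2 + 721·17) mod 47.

39

721·17 = 12257.
12257 − 260·47 = 37, so 12257 ≡ 37 (mod 47).
(2 + 37) mod 47 = 39.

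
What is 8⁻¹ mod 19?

12

19 = 2·8 + 3
8 = 2·3 + 2
3 = 1·2 + 1
2 = 2·1 + 0
Back-substituting gives 8·12 ≡ 1 (mod 19).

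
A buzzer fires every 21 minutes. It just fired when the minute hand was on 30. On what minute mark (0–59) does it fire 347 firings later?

57

347·21 = 7287.
7287 − 121·60 = 27, so 7287 ≡ 27 (mod 60).
(30 + 27) mod 60 = 57.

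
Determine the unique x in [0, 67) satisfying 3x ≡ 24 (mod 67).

8

The inverse of 3 mod 67 is 45 (since 3·45 = 135 ≡ 1).
Multiplying both sides by 45: x ≡ 45·24 = 1080 ≡ 8 (mod 67).
Check: 3·8 = 24 = 0·67 + 24.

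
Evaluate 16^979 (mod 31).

Square-and-reduce mod 31: 16^1≡16, 16^2≡8, 16^4≡2, 16^8≡4, 16^16≡16, 16^32≡8, 16^64≡2, 16^128≡4, 16^256≡16, 16^512≡8.
979 = 1 + 2 + 16 + 64 + 128 + 256 + 512, so 16^979 ≡ 16·8·16·2·4·16·8 ≡ 2 (mod 31).

2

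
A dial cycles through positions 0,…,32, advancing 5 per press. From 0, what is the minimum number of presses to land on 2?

The inverse of 5 mod 33 is 20 (since 5·20 = 100 ≡ 1).
Multiplying both sides by 20: x ≡ 20·2 = 40 ≡ 7 (mod 33).

7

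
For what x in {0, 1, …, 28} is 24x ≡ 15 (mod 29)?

26

24⁻¹ ≡ 23 (mod 29) because 24·23 = 552 = 19·29 + 1.
So x ≡ 23·15 = 345 ≡ 26 (mod 29).
Check: 24·26 = 624 = 21·29 + 15.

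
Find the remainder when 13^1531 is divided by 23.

8

Successive squares of 13 mod 23: 13^1≡13, 13^2≡8, 13^4≡18, 13^8≡2, 13^16≡4, 13^32≡16, 13^64≡3, 13^128≡9, 13^256≡12, 13^512≡6, 13^1024≡13.
Since 1531 = 1 + 2 + 8 + 16 + 32 + 64 + 128 + 256 + 1024 in binary, 13^1531 ≡ 13·8·2·4·16·3·9·12·13 ≡ 8 (mod 23).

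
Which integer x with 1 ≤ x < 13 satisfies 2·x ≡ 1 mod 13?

2·7 = 14 = 1·13 + 1, so 2⁻¹ ≡ 7 (mod 13).

7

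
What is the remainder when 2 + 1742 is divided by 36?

16

Dividing 1742 by 36 gives quotient 48 and remainder 14.
(2 + 14) mod 36 = 16.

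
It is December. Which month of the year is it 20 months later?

20 = 1·12 + 8, so 20 mod 12 = 8.
December + 8 months → August.

August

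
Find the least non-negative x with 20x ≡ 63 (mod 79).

15

20⁻¹ ≡ 4 (mod 79) because 20·4 = 80 = 1·79 + 1.
So x ≡ 4·63 = 252 ≡ 15 (mod 79).
Check: 20·15 = 300 = 3·79 + 63.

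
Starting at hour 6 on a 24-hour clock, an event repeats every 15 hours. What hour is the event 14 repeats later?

14·15 = 210.
210 = 8·24 + 18, so 210 mod 24 = 18.
(6 + 18) mod 24 = 0.

0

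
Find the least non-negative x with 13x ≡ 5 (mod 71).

The inverse of 13 mod 71 is 11 (since 13·11 = 143 ≡ 1).
Multiplying both sides by 11: x ≡ 11·5 = 55 ≡ 55 (mod 71).
Check: 13·55 = 715 = 10·71 + 5.

55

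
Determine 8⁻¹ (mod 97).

97 = 12·8 + 1
8 = 8·1 + 0
Back-substituting gives 8·85 ≡ 1 (mod 97).

85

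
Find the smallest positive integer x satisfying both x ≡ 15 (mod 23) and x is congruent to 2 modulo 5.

107

x ≡ 2 (mod 5) gives x ∈ {2, 7, 12, 17, 22, 27, 32, 37, …}.
The first of these with x mod 23 = 15 is 107.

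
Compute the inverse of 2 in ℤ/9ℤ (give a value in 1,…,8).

2·5 = 10 = 1·9 + 1, so 2⁻¹ ≡ 5 (mod 9).

5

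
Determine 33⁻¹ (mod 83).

83 = 2·33 + 17
33 = 1·17 + 16
17 = 1·16 + 1
16 = 16·1 + 0
Back-substituting gives 33·78 ≡ 1 (mod 83).

78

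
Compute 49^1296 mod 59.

Successive squares of 49 mod 59: 49^1≡49, 49^2≡41, 49^4≡29, 49^8≡15, 49^16≡48, 49^32≡3, 49^64≡9, 49^128≡22, 49^256≡12, 49^512≡26, 49^1024≡27.
1296 = 16 + 256 + 1024, so 49^1296 ≡ 48·12·27 ≡ 35 (mod 59).

35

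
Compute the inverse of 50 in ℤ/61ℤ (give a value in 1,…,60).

61 = 1·50 + 11
50 = 4·11 + 6
11 = 1·6 + 5
6 = 1·5 + 1
5 = 5·1 + 0
Back-substituting gives 50·11 ≡ 1 (mod 61).

11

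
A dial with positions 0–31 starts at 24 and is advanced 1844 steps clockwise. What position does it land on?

12

1844 − 57·32 = 20, so 1844 ≡ 20 (mod 32).
(24 + 20) mod 32 = 12.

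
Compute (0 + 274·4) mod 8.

0

274·4 = 1096.
1096 − 137·8 = 0, so 1096 ≡ 0 (mod 8).
(0 + 0) mod 8 = 0.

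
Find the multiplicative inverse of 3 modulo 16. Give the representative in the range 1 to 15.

16 = 5·3 + 1
3 = 3·1 + 0
Back-substituting gives 3·11 ≡ 1 (mod 16).

11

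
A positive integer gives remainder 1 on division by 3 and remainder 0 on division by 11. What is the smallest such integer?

22

x ≡ 1 (mod 3) gives x ∈ {1, 4, 7, 10, 13, 16, 19, 22}.
The first of these with x mod 11 = 0 is 22.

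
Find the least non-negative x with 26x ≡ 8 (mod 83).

The inverse of 26 mod 83 is 16 (since 26·16 = 416 ≡ 1).
Multiplying both sides by 16: x ≡ 16·8 = 128 ≡ 45 (mod 83).
Check: 26·45 = 1170 = 14·83 + 8.

45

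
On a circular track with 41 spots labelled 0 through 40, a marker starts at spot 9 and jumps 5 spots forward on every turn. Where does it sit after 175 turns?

175·5 = 875.
875 − 21·41 = 14, so 875 ≡ 14 (mod 41).
(9 + 14) mod 41 = 23.

23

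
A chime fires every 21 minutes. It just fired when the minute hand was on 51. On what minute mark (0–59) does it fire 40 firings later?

40·21 = 840.
840 = 14·60 + 0, so 840 mod 60 = 0.
(51 + 0) mod 60 = 51.

51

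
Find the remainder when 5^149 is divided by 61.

Square-and-reduce mod 61: 5^1≡5, 5^2≡25, 5^4≡15, 5^8≡42, 5^16≡56, 5^32≡25, 5^64≡15, 5^128≡42.
Since 149 = 1 + 4 + 16 + 128 in binary, 5^149 ≡ 5·15·56·42 ≡ 49 (mod 61).

49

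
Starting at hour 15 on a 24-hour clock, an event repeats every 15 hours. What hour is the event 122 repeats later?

122·15 = 1830.
Dividing 1830 by 24 gives quotient 76 and remainder 6.
(15 + 6) mod 24 = 21.

21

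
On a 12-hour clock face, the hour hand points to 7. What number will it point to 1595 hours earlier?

Dividing 1595 by 12 gives quotient 132 and remainder 11.
7 − 11 → 8 on a 12-hour dial.

8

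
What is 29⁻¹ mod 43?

3

29·3 = 87 = 2·43 + 1, so 29⁻¹ ≡ 3 (mod 43).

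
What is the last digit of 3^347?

7

Powers of 3 mod 10 repeat with period 4: 3, 9, 7, 1.
347 mod 4 = 3, so the last digit matches 3^3 = 7.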